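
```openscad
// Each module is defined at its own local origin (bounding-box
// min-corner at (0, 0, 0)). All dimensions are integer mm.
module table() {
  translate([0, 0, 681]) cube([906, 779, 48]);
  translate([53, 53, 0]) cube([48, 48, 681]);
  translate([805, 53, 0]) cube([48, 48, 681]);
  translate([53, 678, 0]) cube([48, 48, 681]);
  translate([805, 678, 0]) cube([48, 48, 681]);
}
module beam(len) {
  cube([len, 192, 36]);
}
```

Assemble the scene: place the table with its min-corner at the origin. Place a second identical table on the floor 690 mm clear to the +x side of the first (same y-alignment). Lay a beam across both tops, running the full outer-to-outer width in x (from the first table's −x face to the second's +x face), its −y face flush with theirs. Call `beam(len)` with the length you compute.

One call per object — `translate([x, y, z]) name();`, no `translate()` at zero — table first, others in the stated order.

table();
translate([1596, 0, 0]) table();
translate([0, 0, 729]) beam(2502);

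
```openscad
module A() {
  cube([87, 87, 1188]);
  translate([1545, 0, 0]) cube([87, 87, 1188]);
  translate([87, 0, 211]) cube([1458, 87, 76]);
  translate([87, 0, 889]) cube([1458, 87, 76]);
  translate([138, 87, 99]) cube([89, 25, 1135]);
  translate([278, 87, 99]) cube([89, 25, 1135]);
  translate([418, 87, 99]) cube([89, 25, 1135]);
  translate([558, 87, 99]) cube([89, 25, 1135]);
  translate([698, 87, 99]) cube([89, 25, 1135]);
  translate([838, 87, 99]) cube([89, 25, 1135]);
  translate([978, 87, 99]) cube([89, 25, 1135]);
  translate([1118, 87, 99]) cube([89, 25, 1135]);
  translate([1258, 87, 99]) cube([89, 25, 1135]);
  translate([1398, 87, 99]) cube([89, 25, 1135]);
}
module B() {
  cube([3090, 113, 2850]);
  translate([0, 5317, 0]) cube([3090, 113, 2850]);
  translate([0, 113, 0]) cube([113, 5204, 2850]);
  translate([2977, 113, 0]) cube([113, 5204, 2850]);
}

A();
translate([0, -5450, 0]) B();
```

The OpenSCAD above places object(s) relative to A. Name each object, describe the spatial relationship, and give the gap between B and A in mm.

A is a fence section. B is a house frame. The house frame is on the floor beside the fence section on its −y side. The gap between the house frame and the fence section is 20 mm.

The house frame's nearest face is 20 mm from the fence section's −y face.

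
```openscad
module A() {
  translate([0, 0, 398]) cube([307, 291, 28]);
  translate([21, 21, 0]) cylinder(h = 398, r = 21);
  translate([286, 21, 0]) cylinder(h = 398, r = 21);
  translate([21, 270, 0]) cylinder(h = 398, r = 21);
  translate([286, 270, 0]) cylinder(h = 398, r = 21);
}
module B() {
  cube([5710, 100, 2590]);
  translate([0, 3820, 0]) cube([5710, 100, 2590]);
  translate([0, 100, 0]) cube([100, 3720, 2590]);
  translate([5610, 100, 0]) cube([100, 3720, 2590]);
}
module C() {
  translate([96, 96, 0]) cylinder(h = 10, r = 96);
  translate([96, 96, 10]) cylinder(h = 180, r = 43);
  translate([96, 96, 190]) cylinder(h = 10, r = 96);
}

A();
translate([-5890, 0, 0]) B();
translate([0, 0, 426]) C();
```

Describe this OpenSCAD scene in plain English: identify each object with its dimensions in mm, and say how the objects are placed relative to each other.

A is a simple wooden stool: a rectangular seat 307 mm (x) by 291 mm (y), 28 mm thick, top face at z = 426 mm, on four round legs, each 42 mm in diameter. The legs rest on z = 0, each leg's axis is inset half a diameter from the nearest pair of seat edges (so the leg's bounding box is flush with the corner).

B is a box-shaped house frame (walls only): outside footprint 5710×3920 mm, wall height 2590 mm, wall thickness 100 mm. The two y-facing walls run the full x-width; the two x-facing walls fit between the inner faces of the y-facing walls.

C is a spool: two coaxial disc flanges of radius 96 mm and thickness 10 mm, joined by a core cylinder of radius 43 mm and height 180 mm. The lower flange rests on z = 0 and the three cylinders share a vertical axis.

The house frame is on the floor beside the stool on its −x side. The spool is on top of the stool.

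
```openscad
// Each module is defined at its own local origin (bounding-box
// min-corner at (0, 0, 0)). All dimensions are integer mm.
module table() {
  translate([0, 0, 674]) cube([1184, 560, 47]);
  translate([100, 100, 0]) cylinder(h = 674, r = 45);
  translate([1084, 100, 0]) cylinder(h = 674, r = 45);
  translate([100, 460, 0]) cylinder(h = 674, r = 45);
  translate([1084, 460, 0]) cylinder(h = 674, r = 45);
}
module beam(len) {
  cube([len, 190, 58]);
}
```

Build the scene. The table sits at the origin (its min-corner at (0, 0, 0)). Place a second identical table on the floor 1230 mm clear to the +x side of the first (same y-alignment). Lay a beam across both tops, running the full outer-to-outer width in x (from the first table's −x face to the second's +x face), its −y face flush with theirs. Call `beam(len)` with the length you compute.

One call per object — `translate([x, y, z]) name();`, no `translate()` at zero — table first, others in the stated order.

table();
translate([2414, 0, 0]) table();
translate([0, 0, 721]) beam(3598);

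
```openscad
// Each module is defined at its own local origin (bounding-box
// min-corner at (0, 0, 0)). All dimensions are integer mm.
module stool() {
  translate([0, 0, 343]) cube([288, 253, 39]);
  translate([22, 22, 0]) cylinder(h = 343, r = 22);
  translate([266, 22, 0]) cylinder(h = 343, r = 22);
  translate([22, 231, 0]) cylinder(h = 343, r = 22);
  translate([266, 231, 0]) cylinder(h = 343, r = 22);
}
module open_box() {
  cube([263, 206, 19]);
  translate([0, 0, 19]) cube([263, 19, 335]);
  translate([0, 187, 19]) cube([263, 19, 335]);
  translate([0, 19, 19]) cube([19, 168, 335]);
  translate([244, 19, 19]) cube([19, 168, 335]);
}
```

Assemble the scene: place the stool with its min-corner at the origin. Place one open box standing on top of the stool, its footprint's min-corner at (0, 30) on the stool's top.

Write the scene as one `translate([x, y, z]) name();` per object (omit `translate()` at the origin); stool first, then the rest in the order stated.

stool();
translate([0, 30, 382]) open_box();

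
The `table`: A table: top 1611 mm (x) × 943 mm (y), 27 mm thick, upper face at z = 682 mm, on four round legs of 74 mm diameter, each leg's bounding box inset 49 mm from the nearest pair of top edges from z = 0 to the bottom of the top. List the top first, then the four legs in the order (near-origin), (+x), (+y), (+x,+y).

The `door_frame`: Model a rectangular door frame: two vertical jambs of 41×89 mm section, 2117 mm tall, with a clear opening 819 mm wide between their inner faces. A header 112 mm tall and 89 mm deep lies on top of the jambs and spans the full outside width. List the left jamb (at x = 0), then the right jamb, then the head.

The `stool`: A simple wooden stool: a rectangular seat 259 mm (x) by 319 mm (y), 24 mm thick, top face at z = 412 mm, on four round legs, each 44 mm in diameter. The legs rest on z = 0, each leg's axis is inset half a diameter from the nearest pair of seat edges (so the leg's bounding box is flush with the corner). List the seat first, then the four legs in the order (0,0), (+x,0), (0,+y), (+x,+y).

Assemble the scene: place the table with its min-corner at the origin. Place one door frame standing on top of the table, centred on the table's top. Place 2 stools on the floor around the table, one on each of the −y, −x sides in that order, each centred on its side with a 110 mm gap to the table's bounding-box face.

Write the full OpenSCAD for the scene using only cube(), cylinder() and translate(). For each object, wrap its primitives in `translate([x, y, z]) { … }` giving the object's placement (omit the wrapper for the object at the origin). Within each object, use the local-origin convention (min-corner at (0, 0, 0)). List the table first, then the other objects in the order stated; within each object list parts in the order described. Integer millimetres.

translate([0, 0, 655]) cube([1611, 943, 27]);
translate([86, 86, 0]) cylinder(h = 655, r = 37);
translate([1525, 86, 0]) cylinder(h = 655, r = 37);
translate([86, 857, 0]) cylinder(h = 655, r = 37);
translate([1525, 857, 0]) cylinder(h = 655, r = 37);
translate([355, 427, 682]) {
  cube([41, 89, 2117]);
  translate([860, 0, 0]) cube([41, 89, 2117]);
  translate([0, 0, 2117]) cube([901, 89, 112]);
}
translate([676, -429, 0]) {
  translate([0, 0, 388]) cube([259, 319, 24]);
  translate([22, 22, 0]) cylinder(h = 388, r = 22);
  translate([237, 22, 0]) cylinder(h = 388, r = 22);
  translate([22, 297, 0]) cylinder(h = 388, r = 22);
  translate([237, 297, 0]) cylinder(h = 388, r = 22);
}
translate([-369, 312, 0]) {
  translate([0, 0, 388]) cube([259, 319, 24]);
  translate([22, 22, 0]) cylinder(h = 388, r = 22);
  translate([237, 22, 0]) cylinder(h = 388, r = 22);
  translate([22, 297, 0]) cylinder(h = 388, r = 22);
  translate([237, 297, 0]) cylinder(h = 388, r = 22);
}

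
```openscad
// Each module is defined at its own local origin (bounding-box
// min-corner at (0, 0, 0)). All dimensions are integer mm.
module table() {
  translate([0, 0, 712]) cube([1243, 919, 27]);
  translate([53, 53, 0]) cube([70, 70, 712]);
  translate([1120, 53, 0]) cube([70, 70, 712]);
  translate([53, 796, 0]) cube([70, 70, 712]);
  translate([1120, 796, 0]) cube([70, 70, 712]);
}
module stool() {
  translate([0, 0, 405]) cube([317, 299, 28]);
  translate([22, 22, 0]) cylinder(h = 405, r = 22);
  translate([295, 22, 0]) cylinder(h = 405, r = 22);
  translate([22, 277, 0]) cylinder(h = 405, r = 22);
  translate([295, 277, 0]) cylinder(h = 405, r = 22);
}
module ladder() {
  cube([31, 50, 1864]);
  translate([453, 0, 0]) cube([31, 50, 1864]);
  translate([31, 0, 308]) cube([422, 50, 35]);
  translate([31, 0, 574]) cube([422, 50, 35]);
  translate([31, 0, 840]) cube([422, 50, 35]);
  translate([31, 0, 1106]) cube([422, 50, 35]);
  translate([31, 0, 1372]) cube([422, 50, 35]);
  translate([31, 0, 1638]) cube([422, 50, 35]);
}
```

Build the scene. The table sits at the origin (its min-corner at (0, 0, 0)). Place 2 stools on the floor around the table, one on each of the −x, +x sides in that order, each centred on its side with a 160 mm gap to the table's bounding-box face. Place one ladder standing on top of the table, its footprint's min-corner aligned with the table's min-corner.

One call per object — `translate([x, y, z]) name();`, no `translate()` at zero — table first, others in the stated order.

table();
translate([-477, 310, 0]) stool();
translate([1403, 310, 0]) stool();
translate([0, 0, 739]) ladder();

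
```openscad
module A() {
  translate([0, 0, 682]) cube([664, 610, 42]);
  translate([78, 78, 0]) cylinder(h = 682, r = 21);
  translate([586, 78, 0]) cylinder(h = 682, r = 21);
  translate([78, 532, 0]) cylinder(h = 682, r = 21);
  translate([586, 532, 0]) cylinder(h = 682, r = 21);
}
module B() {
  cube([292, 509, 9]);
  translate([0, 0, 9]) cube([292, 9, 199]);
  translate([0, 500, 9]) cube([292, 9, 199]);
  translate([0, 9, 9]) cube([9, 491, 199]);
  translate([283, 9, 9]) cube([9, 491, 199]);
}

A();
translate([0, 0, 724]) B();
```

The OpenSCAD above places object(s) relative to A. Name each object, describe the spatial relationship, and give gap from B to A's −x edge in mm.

The open box's min-x is at 0; the table's min-x is 0; gap = 0 mm.

A is a table. B is an open box. The open box is on top of the table. The gap from the open box to the table's −x edge is 0 mm.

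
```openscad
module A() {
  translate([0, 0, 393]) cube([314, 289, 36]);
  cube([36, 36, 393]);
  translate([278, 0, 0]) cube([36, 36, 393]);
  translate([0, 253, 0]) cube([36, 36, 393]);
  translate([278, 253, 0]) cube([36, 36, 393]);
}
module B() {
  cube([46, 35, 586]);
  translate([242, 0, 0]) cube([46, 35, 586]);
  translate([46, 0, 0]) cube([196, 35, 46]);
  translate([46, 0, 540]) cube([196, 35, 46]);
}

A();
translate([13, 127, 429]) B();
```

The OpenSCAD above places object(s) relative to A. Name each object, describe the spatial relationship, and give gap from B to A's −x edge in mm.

A is a stool. B is a picture frame. The picture frame is on top of the stool, centred. The gap from the picture frame to the stool's −x edge is 13 mm.

The picture frame's min-x is at 13; the stool's min-x is 0; gap = 13 mm.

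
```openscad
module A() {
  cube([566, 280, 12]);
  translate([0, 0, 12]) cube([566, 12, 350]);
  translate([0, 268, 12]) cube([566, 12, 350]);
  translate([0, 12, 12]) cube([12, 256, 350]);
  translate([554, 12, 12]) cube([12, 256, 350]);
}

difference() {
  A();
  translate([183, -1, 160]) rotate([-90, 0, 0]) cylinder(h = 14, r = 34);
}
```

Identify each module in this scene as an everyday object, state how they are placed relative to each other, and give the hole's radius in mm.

The subtracted cylinder has r = 34 mm.

A is an open box. The open box has a circular hole through its front wall. The hole's radius is 34 mm.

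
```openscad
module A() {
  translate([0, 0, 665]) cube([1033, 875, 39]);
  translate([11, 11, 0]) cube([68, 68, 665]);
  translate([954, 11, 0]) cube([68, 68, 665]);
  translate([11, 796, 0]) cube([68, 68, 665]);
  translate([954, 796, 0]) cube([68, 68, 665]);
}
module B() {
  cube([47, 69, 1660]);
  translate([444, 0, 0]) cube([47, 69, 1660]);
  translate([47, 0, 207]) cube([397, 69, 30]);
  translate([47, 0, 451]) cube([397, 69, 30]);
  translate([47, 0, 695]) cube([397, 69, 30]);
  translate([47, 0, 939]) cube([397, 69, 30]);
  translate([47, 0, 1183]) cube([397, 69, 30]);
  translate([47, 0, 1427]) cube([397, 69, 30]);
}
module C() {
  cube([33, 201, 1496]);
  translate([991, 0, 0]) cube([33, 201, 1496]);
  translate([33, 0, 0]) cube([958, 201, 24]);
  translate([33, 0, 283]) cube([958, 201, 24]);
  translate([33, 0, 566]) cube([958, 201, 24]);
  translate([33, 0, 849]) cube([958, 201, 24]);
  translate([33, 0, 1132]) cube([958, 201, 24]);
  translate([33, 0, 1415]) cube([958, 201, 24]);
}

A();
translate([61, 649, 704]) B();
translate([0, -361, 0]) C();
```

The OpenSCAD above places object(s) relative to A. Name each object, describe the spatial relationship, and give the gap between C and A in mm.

A is a table. B is a ladder. C is a bookshelf. The ladder is on top of the table. The bookshelf is on the floor beside the table on its −y side. The gap between the bookshelf and the table is 160 mm.

The bookshelf's nearest face is 160 mm from the table's −y face.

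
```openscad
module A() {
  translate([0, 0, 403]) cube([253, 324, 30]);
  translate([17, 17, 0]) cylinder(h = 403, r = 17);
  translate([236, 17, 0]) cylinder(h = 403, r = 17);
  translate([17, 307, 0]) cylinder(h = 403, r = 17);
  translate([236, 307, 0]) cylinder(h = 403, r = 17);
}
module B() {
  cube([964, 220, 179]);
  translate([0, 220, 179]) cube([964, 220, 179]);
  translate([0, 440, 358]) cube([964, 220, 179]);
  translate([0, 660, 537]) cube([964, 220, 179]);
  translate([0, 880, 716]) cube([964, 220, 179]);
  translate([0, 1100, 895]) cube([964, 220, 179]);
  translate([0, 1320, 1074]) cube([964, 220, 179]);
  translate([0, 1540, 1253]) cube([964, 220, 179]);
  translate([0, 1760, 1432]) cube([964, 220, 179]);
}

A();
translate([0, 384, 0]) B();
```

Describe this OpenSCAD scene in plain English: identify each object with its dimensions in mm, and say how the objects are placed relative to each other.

A is a simple wooden stool: a rectangular seat 253 mm (x) by 324 mm (y), 30 mm thick, top face at z = 433 mm, on four round legs, each 34 mm in diameter. The legs rest on z = 0, each leg's axis is inset half a diameter from the nearest pair of seat edges (so the leg's bounding box is flush with the corner).

B is a straight staircase of 9 solid steps. Each step is 964 mm wide (x), 220 mm deep (y, the going) and 179 mm tall (the rise). The first step rests on the floor; each subsequent step sits one going further in +y and one rise higher in +z, directly behind and above the previous step with no overlap.

The staircase is on the floor beside the stool on its +y side.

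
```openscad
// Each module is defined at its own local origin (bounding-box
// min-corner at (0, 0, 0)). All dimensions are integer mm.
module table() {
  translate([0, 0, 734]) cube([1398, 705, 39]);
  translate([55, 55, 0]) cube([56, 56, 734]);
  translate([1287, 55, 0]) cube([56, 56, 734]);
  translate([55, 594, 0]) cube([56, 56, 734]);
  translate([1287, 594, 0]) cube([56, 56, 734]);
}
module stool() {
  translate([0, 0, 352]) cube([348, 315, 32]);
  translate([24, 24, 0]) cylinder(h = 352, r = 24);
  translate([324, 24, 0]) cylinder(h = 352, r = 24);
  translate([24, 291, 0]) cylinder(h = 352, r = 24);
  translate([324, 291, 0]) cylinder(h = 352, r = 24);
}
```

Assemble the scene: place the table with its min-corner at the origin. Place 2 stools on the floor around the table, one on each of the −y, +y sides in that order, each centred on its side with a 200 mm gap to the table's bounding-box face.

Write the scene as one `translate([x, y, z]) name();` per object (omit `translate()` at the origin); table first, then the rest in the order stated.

table();
translate([525, -515, 0]) stool();
translate([525, 905, 0]) stool();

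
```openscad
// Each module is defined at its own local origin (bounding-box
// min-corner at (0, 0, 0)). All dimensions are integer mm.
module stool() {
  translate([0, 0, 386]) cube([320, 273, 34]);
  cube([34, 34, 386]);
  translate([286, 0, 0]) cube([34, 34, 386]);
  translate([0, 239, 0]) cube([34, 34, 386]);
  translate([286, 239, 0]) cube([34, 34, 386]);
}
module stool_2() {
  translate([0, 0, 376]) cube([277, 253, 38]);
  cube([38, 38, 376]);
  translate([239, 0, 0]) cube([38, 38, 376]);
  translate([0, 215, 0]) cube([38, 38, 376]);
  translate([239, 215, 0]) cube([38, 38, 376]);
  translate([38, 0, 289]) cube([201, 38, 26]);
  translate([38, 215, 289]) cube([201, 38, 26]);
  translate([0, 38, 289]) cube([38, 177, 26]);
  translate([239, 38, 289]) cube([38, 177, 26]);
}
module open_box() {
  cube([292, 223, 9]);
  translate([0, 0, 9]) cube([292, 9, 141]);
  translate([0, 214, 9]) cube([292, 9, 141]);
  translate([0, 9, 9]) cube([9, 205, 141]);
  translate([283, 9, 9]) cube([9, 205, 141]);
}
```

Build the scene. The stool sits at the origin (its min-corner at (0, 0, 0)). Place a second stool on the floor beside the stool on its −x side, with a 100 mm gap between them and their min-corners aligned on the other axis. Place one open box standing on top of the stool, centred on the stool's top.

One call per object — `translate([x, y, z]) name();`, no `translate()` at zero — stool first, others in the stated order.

stool();
translate([-377, 0, 0]) stool_2();
translate([14, 25, 420]) open_box();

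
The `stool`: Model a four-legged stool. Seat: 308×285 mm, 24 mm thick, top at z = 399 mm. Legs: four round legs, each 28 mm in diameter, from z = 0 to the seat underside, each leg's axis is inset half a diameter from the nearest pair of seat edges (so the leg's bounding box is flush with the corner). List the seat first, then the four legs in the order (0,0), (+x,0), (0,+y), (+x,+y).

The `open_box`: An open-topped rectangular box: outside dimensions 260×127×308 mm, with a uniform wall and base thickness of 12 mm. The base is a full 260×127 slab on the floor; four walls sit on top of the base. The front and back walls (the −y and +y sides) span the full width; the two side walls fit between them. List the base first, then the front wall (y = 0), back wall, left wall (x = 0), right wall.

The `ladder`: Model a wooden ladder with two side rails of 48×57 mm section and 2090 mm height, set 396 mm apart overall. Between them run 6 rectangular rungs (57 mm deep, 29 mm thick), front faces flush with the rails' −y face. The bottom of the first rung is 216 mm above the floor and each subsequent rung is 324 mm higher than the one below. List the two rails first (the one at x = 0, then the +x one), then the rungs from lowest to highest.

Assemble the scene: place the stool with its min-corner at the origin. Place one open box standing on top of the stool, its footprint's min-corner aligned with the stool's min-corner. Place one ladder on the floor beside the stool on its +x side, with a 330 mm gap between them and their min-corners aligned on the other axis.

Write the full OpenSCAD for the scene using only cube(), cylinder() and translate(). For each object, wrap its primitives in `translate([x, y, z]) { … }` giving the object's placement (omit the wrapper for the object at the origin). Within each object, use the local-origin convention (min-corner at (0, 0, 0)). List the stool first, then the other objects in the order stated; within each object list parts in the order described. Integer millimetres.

translate([0, 0, 375]) cube([308, 285, 24]);
translate([14, 14, 0]) cylinder(h = 375, r = 14);
translate([294, 14, 0]) cylinder(h = 375, r = 14);
translate([14, 271, 0]) cylinder(h = 375, r = 14);
translate([294, 271, 0]) cylinder(h = 375, r = 14);
translate([0, 0, 399]) {
  cube([260, 127, 12]);
  translate([0, 0, 12]) cube([260, 12, 296]);
  translate([0, 115, 12]) cube([260, 12, 296]);
  translate([0, 12, 12]) cube([12, 103, 296]);
  translate([248, 12, 12]) cube([12, 103, 296]);
}
translate([638, 0, 0]) {
  cube([48, 57, 2090]);
  translate([348, 0, 0]) cube([48, 57, 2090]);
  translate([48, 0, 216]) cube([300, 57, 29]);
  translate([48, 0, 540]) cube([300, 57, 29]);
  translate([48, 0, 864]) cube([300, 57, 29]);
  translate([48, 0, 1188]) cube([300, 57, 29]);
  translate([48, 0, 1512]) cube([300, 57, 29]);
  translate([48, 0, 1836]) cube([300, 57, 29]);
}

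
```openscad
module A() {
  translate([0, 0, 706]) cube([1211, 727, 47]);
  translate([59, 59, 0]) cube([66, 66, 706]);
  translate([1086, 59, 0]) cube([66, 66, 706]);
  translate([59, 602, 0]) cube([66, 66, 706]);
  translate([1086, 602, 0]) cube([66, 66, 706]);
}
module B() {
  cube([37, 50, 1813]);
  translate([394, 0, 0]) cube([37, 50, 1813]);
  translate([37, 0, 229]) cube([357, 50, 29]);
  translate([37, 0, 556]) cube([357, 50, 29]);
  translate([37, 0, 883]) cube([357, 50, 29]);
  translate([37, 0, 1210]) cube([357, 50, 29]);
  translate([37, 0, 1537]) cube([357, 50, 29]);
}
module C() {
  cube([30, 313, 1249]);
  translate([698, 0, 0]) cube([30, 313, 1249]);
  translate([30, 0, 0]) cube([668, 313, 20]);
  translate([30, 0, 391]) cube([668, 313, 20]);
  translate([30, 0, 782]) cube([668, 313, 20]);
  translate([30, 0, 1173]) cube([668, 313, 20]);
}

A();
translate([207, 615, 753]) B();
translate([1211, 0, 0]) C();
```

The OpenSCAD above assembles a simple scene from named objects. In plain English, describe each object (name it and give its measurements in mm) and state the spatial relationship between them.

A is a table: top 1211 mm (x) × 727 mm (y), 47 mm thick, upper face at z = 753 mm, on four 66×66 mm square legs, each inset 59 mm from the nearest pair of top edges, running from z = 0 to the bottom of the top.

B is a wooden ladder with two side rails of 37×50 mm section and 1813 mm height, set 431 mm apart overall. Between them run 5 rectangular rungs (50 mm deep, 29 mm thick), front faces flush with the rails' −y face. The bottom of the first rung is 229 mm above the floor and each subsequent rung is 327 mm higher than the one below.

C is a bookshelf 728 mm wide overall, 313 mm deep and 1249 mm tall. The two sides are 30 mm thick vertical panels. 4 horizontal shelves of 20 mm thickness span between the inner faces of the sides; the lowest shelf sits on the floor and shelves are stacked with a clear vertical gap of 371 mm between each pair.

The ladder is on top of the table. The bookshelf is against the table's +x side, with their −y faces flush.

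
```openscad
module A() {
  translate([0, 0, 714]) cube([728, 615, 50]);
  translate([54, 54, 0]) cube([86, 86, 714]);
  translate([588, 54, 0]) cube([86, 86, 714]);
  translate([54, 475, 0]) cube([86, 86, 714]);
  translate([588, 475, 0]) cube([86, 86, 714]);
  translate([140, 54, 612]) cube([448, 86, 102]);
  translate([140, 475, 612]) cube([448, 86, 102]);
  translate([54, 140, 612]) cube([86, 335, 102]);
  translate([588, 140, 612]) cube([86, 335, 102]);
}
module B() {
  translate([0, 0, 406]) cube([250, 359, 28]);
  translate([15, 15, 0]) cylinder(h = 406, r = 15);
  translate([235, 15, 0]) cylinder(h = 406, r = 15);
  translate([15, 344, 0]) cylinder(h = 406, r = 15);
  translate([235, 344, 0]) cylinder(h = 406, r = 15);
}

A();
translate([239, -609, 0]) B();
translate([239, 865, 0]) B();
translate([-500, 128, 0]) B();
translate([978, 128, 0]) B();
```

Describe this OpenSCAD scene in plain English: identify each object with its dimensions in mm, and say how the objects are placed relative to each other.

A is a table with a 728×615 mm rectangular top, 50 mm thick, top surface at z = 764 mm, supported by four 86×86 mm square legs, each inset 54 mm from the nearest pair of top edges, running from the floor. Four apron rails, 86 mm thick and 102 mm tall, run between adjacent legs with their top edges flush with the underside of the top and their outer faces flush with the legs' outer faces.

B is a simple wooden stool: a rectangular seat 250 mm (x) by 359 mm (y), 28 mm thick, top face at z = 434 mm, on four round legs, each 30 mm in diameter. The legs rest on z = 0, each leg's axis is inset half a diameter from the nearest pair of seat edges (so the leg's bounding box is flush with the corner).

Four stools sit around the table at the −y, +y, −x, +x sides.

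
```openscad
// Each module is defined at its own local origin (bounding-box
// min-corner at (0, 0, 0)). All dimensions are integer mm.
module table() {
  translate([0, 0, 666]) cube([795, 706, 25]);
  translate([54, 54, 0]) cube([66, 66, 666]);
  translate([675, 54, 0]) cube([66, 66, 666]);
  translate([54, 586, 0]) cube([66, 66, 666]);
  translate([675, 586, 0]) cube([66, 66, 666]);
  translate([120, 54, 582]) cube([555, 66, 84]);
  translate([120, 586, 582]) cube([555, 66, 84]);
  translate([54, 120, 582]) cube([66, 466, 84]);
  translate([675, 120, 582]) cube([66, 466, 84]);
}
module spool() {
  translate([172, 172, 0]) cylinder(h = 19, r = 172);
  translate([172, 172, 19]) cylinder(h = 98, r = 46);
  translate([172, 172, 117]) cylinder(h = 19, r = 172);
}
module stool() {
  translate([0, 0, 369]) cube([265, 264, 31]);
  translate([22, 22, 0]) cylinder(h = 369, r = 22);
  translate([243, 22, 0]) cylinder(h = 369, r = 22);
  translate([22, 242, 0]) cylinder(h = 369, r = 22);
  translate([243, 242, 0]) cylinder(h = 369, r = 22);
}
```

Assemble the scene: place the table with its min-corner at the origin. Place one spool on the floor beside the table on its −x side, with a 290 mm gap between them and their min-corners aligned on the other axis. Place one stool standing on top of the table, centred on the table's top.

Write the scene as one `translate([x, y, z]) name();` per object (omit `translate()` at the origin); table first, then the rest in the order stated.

table();
translate([-634, 0, 0]) spool();
translate([265, 221, 691]) stool();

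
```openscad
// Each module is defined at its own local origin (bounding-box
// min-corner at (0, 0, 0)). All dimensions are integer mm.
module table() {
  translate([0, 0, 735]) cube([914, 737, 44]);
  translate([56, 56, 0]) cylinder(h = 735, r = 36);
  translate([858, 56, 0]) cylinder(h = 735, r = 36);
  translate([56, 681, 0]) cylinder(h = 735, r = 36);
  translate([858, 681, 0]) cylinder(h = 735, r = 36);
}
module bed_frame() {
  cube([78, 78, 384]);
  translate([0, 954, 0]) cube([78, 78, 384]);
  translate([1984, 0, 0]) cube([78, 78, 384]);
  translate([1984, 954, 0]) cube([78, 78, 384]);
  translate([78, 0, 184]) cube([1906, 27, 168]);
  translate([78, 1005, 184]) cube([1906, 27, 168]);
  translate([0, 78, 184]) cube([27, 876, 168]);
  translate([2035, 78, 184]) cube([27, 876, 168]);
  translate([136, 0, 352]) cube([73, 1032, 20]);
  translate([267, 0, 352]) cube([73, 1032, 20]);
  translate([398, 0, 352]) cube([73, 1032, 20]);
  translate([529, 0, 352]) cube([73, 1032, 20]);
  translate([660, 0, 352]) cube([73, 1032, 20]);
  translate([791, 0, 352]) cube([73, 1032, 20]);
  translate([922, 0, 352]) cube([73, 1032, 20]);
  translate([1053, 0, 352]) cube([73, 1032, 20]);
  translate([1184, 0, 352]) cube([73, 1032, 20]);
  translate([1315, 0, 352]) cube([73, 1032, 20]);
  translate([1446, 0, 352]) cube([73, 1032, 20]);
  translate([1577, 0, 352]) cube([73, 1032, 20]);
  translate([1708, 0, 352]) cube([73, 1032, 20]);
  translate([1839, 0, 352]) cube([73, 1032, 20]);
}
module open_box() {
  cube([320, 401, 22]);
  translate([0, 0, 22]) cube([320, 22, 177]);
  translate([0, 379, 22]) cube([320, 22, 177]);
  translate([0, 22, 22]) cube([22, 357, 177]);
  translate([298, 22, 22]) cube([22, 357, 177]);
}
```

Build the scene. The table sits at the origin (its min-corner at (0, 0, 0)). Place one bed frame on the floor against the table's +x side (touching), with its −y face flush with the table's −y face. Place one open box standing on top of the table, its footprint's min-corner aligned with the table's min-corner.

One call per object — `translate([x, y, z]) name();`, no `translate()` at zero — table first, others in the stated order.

table();
translate([914, 0, 0]) bed_frame();
translate([0, 0, 779]) open_box();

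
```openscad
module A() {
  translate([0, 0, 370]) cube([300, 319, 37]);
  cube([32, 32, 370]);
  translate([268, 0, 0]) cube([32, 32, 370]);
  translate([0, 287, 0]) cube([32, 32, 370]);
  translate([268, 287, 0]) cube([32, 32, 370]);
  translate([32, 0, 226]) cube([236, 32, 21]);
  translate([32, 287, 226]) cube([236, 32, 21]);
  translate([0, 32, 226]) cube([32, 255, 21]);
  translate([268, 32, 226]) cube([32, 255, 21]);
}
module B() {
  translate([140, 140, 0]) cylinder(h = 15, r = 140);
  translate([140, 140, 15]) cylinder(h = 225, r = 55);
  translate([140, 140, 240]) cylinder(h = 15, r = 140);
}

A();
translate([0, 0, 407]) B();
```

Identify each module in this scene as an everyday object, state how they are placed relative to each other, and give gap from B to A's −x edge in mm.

A is a stool. B is a spool. The spool is on top of the stool. The gap from the spool to the stool's −x edge is 0 mm.

The spool's min-x is at 0; the stool's min-x is 0; gap = 0 mm.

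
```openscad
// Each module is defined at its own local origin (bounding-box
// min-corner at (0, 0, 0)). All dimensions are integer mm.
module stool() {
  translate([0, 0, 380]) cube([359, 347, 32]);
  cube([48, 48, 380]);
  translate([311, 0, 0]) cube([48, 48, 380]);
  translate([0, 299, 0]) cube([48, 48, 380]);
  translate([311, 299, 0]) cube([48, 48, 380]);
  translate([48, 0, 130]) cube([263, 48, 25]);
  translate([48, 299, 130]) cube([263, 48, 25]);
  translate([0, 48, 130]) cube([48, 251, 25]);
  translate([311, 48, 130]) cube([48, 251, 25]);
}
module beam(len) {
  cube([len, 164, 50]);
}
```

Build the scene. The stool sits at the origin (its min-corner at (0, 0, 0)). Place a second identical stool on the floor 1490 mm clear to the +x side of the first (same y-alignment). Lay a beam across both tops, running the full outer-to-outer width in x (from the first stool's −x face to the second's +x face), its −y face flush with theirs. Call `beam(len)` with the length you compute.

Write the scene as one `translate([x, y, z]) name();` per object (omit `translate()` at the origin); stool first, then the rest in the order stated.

stool();
translate([1849, 0, 0]) stool();
translate([0, 0, 412]) beam(2208);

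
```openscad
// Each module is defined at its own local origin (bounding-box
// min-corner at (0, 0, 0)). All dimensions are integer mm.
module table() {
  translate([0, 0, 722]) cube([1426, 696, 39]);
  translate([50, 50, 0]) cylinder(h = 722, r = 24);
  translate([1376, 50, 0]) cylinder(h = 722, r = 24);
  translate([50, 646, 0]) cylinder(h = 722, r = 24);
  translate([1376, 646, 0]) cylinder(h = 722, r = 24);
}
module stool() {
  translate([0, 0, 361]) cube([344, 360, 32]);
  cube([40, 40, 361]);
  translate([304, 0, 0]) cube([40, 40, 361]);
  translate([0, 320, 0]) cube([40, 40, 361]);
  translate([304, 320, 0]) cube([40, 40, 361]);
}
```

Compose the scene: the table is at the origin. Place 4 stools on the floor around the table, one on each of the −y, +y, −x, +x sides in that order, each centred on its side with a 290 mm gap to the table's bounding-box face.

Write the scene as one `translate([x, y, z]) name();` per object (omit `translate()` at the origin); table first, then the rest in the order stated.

table();
translate([541, -650, 0]) stool();
translate([541, 986, 0]) stool();
translate([-634, 168, 0]) stool();
translate([1716, 168, 0]) stool();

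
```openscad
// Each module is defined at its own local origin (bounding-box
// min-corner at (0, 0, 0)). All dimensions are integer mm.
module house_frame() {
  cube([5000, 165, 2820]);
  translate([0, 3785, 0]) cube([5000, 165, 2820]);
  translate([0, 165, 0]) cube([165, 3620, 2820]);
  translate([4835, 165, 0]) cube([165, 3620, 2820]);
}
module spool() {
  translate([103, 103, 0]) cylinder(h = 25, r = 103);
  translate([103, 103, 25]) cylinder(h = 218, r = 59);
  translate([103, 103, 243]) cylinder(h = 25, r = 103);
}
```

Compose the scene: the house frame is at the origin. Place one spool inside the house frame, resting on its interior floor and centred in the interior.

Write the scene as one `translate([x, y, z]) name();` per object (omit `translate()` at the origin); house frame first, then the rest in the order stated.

house_frame();
translate([2397, 1872, 0]) spool();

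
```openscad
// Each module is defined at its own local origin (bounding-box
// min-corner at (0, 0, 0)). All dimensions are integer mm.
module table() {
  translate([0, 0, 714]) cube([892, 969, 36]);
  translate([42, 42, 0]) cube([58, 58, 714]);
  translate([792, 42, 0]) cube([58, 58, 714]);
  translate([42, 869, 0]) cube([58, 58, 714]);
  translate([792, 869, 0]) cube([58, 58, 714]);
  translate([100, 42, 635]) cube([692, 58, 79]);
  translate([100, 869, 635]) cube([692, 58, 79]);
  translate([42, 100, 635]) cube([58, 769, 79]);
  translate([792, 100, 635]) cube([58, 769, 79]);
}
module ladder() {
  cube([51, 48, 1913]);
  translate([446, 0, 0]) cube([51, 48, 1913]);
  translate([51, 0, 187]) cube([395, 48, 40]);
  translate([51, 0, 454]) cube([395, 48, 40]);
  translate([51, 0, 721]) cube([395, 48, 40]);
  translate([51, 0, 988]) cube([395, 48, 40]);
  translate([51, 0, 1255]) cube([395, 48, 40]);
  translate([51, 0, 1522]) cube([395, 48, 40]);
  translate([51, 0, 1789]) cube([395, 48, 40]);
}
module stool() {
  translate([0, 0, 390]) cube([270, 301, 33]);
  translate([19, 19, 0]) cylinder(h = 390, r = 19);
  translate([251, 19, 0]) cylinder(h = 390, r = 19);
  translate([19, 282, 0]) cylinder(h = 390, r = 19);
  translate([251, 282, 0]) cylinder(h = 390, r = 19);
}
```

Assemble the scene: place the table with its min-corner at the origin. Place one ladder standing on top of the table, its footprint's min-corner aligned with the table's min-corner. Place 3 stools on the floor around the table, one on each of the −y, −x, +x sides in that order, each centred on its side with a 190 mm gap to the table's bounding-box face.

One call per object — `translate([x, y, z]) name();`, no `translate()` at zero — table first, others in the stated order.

table();
translate([0, 0, 750]) ladder();
translate([311, -491, 0]) stool();
translate([-460, 334, 0]) stool();
translate([1082, 334, 0]) stool();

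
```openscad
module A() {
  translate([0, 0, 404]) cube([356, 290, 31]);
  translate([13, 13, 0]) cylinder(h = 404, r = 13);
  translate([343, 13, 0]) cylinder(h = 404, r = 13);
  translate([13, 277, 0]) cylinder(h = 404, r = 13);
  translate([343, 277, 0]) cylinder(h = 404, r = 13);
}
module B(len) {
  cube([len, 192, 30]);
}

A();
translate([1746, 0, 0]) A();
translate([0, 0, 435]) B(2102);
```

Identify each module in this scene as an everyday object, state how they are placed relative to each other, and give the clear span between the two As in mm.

Second stool starts at x = 1746; first ends at x = 356; clear span = 1746 − 356 = 1390 mm.

A is a stool. B is a beam. A beam spans the tops of two stools. The clear span between the two stools is 1390 mm.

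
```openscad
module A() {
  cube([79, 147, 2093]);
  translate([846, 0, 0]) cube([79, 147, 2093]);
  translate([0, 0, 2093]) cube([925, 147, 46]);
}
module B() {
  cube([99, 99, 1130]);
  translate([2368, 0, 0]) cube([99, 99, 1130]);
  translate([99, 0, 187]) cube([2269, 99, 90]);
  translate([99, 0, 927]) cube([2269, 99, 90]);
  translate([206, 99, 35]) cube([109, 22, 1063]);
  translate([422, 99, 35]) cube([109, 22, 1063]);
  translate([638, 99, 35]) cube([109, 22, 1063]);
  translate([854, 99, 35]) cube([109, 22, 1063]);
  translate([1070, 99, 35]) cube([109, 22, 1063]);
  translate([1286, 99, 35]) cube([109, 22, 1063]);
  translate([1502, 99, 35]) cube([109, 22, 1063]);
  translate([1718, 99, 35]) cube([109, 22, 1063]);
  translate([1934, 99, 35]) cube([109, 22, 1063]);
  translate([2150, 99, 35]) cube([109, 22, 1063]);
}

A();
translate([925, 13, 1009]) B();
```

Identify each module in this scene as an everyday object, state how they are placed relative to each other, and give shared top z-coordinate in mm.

Both tops at z = 2139 mm.

A is a door frame. B is a fence section. The fence section is beside the door frame with their tops flush at z = 2139. The shared top z-coordinate is 2139 mm.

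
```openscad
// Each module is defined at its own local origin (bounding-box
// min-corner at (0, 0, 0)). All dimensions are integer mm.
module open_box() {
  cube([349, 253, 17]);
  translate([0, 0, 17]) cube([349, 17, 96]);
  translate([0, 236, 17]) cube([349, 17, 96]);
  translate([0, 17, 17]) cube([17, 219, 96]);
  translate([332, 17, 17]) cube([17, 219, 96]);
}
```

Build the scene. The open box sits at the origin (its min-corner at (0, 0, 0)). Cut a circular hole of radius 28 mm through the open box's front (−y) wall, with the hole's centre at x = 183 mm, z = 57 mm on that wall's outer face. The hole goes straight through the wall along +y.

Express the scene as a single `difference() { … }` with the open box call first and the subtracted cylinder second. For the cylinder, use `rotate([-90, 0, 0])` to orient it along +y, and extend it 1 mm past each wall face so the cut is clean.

difference() {
  open_box();
  translate([183, -1, 57]) rotate([-90, 0, 0]) cylinder(h = 19, r = 28);
}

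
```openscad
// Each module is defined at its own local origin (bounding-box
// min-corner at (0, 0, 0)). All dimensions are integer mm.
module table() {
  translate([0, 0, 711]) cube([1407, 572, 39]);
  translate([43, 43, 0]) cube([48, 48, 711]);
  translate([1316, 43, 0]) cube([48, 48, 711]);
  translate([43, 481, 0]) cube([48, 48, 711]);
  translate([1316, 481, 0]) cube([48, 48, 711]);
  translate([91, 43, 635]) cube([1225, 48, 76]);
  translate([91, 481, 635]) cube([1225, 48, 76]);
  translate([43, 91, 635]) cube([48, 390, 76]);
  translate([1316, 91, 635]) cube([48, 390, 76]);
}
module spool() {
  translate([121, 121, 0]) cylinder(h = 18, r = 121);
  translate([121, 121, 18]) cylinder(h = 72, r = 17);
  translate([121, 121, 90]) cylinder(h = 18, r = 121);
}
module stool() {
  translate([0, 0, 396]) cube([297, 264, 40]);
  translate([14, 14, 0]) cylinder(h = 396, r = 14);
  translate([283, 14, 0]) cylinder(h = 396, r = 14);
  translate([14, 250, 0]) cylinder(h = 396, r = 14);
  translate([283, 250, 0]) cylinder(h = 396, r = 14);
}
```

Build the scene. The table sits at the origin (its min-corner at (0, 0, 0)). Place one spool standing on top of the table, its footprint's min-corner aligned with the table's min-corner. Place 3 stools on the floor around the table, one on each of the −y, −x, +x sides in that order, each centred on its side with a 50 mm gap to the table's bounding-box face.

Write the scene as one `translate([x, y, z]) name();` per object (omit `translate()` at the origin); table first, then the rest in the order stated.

table();
translate([0, 0, 750]) spool();
translate([555, -314, 0]) stool();
translate([-347, 154, 0]) stool();
translate([1457, 154, 0]) stool();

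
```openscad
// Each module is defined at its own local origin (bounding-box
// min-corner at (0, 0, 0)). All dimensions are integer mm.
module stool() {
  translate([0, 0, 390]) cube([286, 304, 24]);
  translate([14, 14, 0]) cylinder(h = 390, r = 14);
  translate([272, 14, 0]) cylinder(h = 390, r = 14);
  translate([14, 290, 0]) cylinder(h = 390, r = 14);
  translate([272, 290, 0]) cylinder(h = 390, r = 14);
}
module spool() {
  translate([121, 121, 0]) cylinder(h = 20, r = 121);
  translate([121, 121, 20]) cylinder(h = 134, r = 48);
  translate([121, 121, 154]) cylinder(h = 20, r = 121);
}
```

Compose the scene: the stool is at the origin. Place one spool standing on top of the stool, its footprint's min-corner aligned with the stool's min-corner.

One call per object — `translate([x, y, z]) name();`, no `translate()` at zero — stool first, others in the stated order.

stool();
translate([0, 0, 414]) spool();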